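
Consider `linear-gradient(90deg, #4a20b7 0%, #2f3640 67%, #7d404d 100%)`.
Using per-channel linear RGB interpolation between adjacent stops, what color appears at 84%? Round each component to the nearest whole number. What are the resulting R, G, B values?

(87, 59, 71)

84% lies between the 67% and 100% stops, so the local fraction is t = (84 − 67)/(100 − 67) = 17/33 ≈ 0.5152.
#2f3640 → (47, 54, 64); #7d404d → (125, 64, 77).
R = 47 + 0.5152 × (125 − 47) = 87.186 → 87
G = 54 + 0.5152 × (64 − 54) = 59.152 → 59
B = 64 + 0.5152 × (77 − 64) = 70.698 → 71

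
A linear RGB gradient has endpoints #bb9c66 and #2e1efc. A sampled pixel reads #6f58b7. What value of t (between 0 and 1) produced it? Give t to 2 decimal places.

Invert the lerp on the B channel (largest span, 150): t = (183 − 102) / (252 − 102) = 81/150 = 0.54.
Check on R: (111 − 187)/(46 − 187) = 0.539 ✓

0.54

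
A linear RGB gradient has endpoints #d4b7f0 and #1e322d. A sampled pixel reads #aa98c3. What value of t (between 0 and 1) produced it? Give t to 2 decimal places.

Invert the lerp on the B channel (largest span, 195): t = (195 − 240) / (45 − 240) = -45/-195 = 0.23077.
Check on R: (170 − 212)/(30 − 212) = 0.2308 ✓

0.23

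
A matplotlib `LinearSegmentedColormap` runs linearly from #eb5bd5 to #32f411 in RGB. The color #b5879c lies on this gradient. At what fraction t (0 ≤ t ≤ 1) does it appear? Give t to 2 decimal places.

Invert the lerp on the B channel (largest span, 196): t = (156 − 213) / (17 − 213) = -57/-196 = 0.29082.
Check on R: (181 − 235)/(50 − 235) = 0.2919 ✓

0.29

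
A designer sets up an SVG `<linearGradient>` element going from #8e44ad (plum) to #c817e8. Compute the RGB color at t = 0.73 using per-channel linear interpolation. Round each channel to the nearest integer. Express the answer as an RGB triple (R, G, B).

#8e44ad → (142, 68, 173); #c817e8 → (200, 23, 232).
R = 142 + 0.73 × (200 − 142) = 142 + 0.73 × 58 = 184.34 → 184
G = 68 + 0.73 × (23 − 68) = 68 + 0.73 × -45 = 35.15 → 35
B = 173 + 0.73 × (232 − 173) = 173 + 0.73 × 59 = 216.07 → 216

(184, 35, 216)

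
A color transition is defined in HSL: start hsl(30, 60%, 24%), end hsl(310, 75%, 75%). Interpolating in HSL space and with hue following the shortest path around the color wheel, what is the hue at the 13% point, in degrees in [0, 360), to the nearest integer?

Hue: 310 − 30 = 280°, but |280| > 180 so the shorter arc goes the other way: Δh = 280 − 360 = -80°.
H = 30 + 0.13 × (-80) = 19.6 → 20°

20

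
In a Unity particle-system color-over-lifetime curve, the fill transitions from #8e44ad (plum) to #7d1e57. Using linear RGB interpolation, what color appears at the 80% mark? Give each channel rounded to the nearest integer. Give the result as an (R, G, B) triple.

#8e44ad → (142, 68, 173); #7d1e57 → (125, 30, 87).
80% corresponds to t = 0.8.
R = 142 + 0.8 × (125 − 142) = 142 + 0.8 × -17 = 128.4 → 128
G = 68 + 0.8 × (30 − 68) = 68 + 0.8 × -38 = 37.6 → 38
B = 173 + 0.8 × (87 − 173) = 173 + 0.8 × -86 = 104.2 → 104

(128, 38, 104)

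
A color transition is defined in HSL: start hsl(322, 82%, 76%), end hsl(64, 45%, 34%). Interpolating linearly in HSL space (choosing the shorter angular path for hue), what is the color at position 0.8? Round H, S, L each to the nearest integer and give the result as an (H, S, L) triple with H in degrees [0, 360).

(44, 52, 42)

Hue: 64 − 322 = -258°, but |-258| > 180 so the shorter arc goes the other way: Δh = -258 + 360 = 102°.
H = 322 + 0.8 × (102) = 403.6 → 404 → 404 mod 360 = 44°
S = 82 + 0.8 × (45 − 82) = 52.4 → 52%
L = 76 + 0.8 × (34 − 76) = 42.4 → 42%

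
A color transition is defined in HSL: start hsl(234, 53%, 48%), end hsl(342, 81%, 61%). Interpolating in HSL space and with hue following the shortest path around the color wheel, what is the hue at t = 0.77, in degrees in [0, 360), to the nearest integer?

317

Hue arc: Δh = 342 − 234 = 108° (|Δh| ≤ 180, already the shorter path).
H = 234 + 0.77 × (108) = 317.16 → 317°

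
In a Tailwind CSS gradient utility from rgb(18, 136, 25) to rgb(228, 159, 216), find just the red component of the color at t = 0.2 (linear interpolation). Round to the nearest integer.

60

R = 18 + 0.2 × (228 − 18) = 60 → 60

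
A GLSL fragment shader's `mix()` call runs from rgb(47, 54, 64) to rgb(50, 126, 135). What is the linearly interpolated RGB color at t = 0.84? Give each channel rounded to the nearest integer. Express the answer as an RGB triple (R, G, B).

R = 47 + 0.84 × (50 − 47) = 47 + 0.84 × 3 = 49.52 → 50
G = 54 + 0.84 × (126 − 54) = 54 + 0.84 × 72 = 114.48 → 114
B = 64 + 0.84 × (135 − 64) = 64 + 0.84 × 71 = 123.64 → 124
So the blended color is (50, 114, 124), about #32727c.

(50, 114, 124)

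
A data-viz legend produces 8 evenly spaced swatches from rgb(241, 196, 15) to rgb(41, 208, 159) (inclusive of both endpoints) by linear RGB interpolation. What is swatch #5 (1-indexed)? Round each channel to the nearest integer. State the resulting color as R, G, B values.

(127, 203, 97)

With 8 swatches and endpoints inclusive, swatch 5 sits at t = (5 − 1)/(8 − 1) = 4/7 ≈ 0.5714.
R = 241 + 0.5714 × (41 − 241) = 126.72 → 127
G = 196 + 0.5714 × (208 − 196) = 202.857 → 203
B = 15 + 0.5714 × (159 − 15) = 97.282 → 97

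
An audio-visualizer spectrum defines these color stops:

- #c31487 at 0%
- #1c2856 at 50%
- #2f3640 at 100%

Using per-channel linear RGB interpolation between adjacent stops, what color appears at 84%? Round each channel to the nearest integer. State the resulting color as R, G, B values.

(41, 50, 71)

84% lies between the 50% and 100% stops, so the local fraction is t = (84 − 50)/(100 − 50) = 34/50 ≈ 0.68.
#1c2856 → (28, 40, 86); #2f3640 → (47, 54, 64).
R = 28 + 0.68 × (47 − 28) = 40.92 → 41
G = 40 + 0.68 × (54 − 40) = 49.52 → 50
B = 86 + 0.68 × (64 − 86) = 71.04 → 71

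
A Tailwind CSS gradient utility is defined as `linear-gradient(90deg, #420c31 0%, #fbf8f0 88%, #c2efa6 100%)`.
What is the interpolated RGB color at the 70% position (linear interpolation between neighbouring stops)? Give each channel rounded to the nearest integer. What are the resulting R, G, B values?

70% lies between the 0% and 88% stops, so the local fraction is t = (70 − 0)/(88 − 0) = 70/88 ≈ 0.7955.
#420c31 → (66, 12, 49); #fbf8f0 → (251, 248, 240).
R = 66 + 0.7955 × (251 − 66) = 213.167 → 213
G = 12 + 0.7955 × (248 − 12) = 199.738 → 200
B = 49 + 0.7955 × (240 − 49) = 200.94 → 201

(213, 200, 201)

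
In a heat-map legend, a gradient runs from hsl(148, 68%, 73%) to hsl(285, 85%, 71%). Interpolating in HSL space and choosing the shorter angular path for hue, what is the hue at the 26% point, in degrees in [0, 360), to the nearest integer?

184

Hue arc: Δh = 285 − 148 = 137° (|Δh| ≤ 180, already the shorter path).
H = 148 + 0.26 × (137) = 183.62 → 184°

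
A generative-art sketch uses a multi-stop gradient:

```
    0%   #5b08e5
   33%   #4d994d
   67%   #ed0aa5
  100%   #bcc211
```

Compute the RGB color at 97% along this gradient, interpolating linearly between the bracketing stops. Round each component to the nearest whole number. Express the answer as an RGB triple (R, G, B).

(192, 177, 30)

97% lies between the 67% and 100% stops, so the local fraction is t = (97 − 67)/(100 − 67) = 30/33 ≈ 0.9091.
#ed0aa5 → (237, 10, 165); #bcc211 → (188, 194, 17).
R = 237 + 0.9091 × (188 − 237) = 192.454 → 192
G = 10 + 0.9091 × (194 − 10) = 177.274 → 177
B = 165 + 0.9091 × (17 − 165) = 30.453 → 30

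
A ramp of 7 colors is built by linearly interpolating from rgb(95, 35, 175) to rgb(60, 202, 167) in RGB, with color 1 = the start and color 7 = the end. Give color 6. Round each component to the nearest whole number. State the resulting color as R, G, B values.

(66, 174, 168)

With 7 swatches and endpoints inclusive, swatch 6 sits at t = (6 − 1)/(7 − 1) = 5/6 ≈ 0.8333.
R = 95 + 0.8333 × (60 − 95) = 65.834 → 66
G = 35 + 0.8333 × (202 − 35) = 174.161 → 174
B = 175 + 0.8333 × (167 − 175) = 168.334 → 168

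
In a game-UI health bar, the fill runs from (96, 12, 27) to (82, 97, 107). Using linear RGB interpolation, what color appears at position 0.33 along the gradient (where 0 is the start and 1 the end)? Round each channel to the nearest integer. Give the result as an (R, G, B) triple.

R = 96 + 0.33 × (82 − 96) = 96 + 0.33 × -14 = 91.38 → 91
G = 12 + 0.33 × (97 − 12) = 12 + 0.33 × 85 = 40.05 → 40
B = 27 + 0.33 × (107 − 27) = 27 + 0.33 × 80 = 53.4 → 53

(91, 40, 53)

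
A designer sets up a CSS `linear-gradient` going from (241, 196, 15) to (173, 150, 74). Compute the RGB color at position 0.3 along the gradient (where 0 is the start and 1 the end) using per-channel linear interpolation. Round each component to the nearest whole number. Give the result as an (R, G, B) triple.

R = 241 + 0.3 × (173 − 241) = 241 + 0.3 × -68 = 220.6 → 221
G = 196 + 0.3 × (150 − 196) = 196 + 0.3 × -46 = 182.2 → 182
B = 15 + 0.3 × (74 − 15) = 15 + 0.3 × 59 = 32.7 → 33

(221, 182, 33)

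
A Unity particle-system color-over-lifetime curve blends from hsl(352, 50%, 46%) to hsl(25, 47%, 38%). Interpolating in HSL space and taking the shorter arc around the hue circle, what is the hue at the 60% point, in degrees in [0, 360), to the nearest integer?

12

Hue: 25 − 352 = -327°, but |-327| > 180 so the shorter arc goes the other way: Δh = -327 + 360 = 33°.
H = 352 + 0.6 × (33) = 371.8 → 372 → 372 mod 360 = 12°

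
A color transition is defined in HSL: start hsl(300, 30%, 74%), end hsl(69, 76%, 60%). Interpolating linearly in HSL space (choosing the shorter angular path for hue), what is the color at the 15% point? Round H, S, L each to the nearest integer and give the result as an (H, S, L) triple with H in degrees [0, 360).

Hue: 69 − 300 = -231°, but |-231| > 180 so the shorter arc goes the other way: Δh = -231 + 360 = 129°.
H = 300 + 0.15 × (129) = 319.35 → 319°
S = 30 + 0.15 × (76 − 30) = 36.9 → 37%
L = 74 + 0.15 × (60 − 74) = 71.9 → 72%

(319, 37, 72)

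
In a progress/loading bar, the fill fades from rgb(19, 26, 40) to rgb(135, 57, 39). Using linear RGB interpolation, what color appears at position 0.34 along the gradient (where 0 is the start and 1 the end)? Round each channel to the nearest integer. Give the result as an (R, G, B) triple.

(58, 37, 40)

R = 19 + 0.34 × (135 − 19) = 19 + 0.34 × 116 = 58.44 → 58
G = 26 + 0.34 × (57 − 26) = 26 + 0.34 × 31 = 36.54 → 37
B = 40 + 0.34 × (39 − 40) = 40 + 0.34 × -1 = 39.66 → 40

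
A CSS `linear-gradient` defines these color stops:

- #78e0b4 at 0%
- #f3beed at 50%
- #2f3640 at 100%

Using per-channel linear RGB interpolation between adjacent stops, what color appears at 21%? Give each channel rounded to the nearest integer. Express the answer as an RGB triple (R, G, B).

21% lies between the 0% and 50% stops, so the local fraction is t = (21 − 0)/(50 − 0) = 21/50 ≈ 0.42.
#78e0b4 → (120, 224, 180); #f3beed → (243, 190, 237).
R = 120 + 0.42 × (243 − 120) = 171.66 → 172
G = 224 + 0.42 × (190 − 224) = 209.72 → 210
B = 180 + 0.42 × (237 − 180) = 203.94 → 204

(172, 210, 204)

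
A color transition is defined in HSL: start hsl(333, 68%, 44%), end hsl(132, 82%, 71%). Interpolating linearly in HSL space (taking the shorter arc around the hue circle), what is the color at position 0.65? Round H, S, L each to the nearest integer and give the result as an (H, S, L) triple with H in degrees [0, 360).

Hue: 132 − 333 = -201°, but |-201| > 180 so the shorter arc goes the other way: Δh = -201 + 360 = 159°.
H = 333 + 0.65 × (159) = 436.35 → 436 → 436 mod 360 = 76°
S = 68 + 0.65 × (82 − 68) = 77.1 → 77%
L = 44 + 0.65 × (71 − 44) = 61.55 → 62%

(76, 77, 62)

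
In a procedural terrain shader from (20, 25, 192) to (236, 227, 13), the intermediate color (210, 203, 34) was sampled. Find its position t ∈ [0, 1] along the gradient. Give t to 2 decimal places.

Invert the lerp on the R channel (largest span, 216): t = (210 − 20) / (236 − 20) = 190/216 = 0.87963.
Check on G: (203 − 25)/(227 − 25) = 0.8812 ✓

0.88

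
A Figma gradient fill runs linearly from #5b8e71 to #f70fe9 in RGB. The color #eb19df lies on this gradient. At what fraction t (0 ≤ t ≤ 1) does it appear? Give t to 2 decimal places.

Invert the lerp on the R channel (largest span, 156): t = (235 − 91) / (247 − 91) = 144/156 = 0.92308.
Check on G: (25 − 142)/(15 − 142) = 0.9213 ✓

0.92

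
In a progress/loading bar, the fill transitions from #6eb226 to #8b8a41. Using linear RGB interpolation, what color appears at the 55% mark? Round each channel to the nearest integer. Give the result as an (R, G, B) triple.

(126, 156, 53)

#6eb226 → (110, 178, 38); #8b8a41 → (139, 138, 65).
55% corresponds to t = 0.55.
R = 110 + 0.55 × (139 − 110) = 110 + 0.55 × 29 = 125.95 → 126
G = 178 + 0.55 × (138 − 178) = 178 + 0.55 × -40 = 156 → 156
B = 38 + 0.55 × (65 − 38) = 38 + 0.55 × 27 = 52.85 → 53
So the blended color is (126, 156, 53), about #7e9c35.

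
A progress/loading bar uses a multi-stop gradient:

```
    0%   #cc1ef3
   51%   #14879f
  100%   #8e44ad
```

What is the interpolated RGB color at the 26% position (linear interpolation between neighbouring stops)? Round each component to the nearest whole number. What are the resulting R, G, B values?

(110, 84, 200)

26% lies between the 0% and 51% stops, so the local fraction is t = (26 − 0)/(51 − 0) = 26/51 ≈ 0.5098.
#cc1ef3 → (204, 30, 243); #14879f → (20, 135, 159).
R = 204 + 0.5098 × (20 − 204) = 110.197 → 110
G = 30 + 0.5098 × (135 − 30) = 83.529 → 84
B = 243 + 0.5098 × (159 − 243) = 200.177 → 200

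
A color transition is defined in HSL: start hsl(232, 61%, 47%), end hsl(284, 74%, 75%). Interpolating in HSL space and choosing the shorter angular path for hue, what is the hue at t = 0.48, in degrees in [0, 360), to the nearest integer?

257

Hue arc: Δh = 284 − 232 = 52° (|Δh| ≤ 180, already the shorter path).
H = 232 + 0.48 × (52) = 256.96 → 257°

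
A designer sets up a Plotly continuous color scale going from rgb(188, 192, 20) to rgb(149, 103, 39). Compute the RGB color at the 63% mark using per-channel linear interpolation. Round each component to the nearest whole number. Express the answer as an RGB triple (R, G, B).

(163, 136, 32)

63% corresponds to t = 0.63.
R = 188 + 0.63 × (149 − 188) = 188 + 0.63 × -39 = 163.43 → 163
G = 192 + 0.63 × (103 − 192) = 192 + 0.63 × -89 = 135.93 → 136
B = 20 + 0.63 × (39 − 20) = 20 + 0.63 × 19 = 31.97 → 32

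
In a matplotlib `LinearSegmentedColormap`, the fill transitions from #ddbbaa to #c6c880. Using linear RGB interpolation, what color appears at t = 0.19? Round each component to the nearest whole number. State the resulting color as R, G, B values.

#ddbbaa → (221, 187, 170); #c6c880 → (198, 200, 128).
R = 221 + 0.19 × (198 − 221) = 221 + 0.19 × -23 = 216.63 → 217
G = 187 + 0.19 × (200 − 187) = 187 + 0.19 × 13 = 189.47 → 189
B = 170 + 0.19 × (128 − 170) = 170 + 0.19 × -42 = 162.02 → 162
So the blended color is (217, 189, 162), about #d9bda2.

(217, 189, 162)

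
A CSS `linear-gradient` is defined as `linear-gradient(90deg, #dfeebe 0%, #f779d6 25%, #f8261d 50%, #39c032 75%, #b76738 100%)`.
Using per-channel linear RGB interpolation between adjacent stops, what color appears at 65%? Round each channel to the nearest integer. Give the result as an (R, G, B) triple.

65% lies between the 50% and 75% stops, so the local fraction is t = (65 − 50)/(75 − 50) = 15/25 ≈ 0.6.
#f8261d → (248, 38, 29); #39c032 → (57, 192, 50).
R = 248 + 0.6 × (57 − 248) = 133.4 → 133
G = 38 + 0.6 × (192 − 38) = 130.4 → 130
B = 29 + 0.6 × (50 − 29) = 41.6 → 42

(133, 130, 42)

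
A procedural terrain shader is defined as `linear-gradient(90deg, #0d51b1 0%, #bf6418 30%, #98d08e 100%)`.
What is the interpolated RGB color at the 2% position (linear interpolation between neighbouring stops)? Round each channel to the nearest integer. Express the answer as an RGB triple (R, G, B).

(25, 82, 167)

2% lies between the 0% and 30% stops, so the local fraction is t = (2 − 0)/(30 − 0) = 2/30 ≈ 0.0667.
#0d51b1 → (13, 81, 177); #bf6418 → (191, 100, 24).
R = 13 + 0.0667 × (191 − 13) = 24.873 → 25
G = 81 + 0.0667 × (100 − 81) = 82.267 → 82
B = 177 + 0.0667 × (24 − 177) = 166.795 → 167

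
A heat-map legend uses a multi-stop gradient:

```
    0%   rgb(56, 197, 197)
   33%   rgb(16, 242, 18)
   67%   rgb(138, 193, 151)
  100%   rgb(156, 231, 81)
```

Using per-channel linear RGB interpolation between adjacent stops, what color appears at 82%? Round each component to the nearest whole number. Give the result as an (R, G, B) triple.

(146, 210, 119)

82% lies between the 67% and 100% stops, so the local fraction is t = (82 − 67)/(100 − 67) = 15/33 ≈ 0.4545.
R = 138 + 0.4545 × (156 − 138) = 146.181 → 146
G = 193 + 0.4545 × (231 − 193) = 210.271 → 210
B = 151 + 0.4545 × (81 − 151) = 119.185 → 119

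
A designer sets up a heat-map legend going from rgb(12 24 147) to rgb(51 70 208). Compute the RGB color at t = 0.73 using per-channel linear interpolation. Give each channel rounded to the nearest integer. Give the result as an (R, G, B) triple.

R = 12 + 0.73 × (51 − 12) = 12 + 0.73 × 39 = 40.47 → 40
G = 24 + 0.73 × (70 − 24) = 24 + 0.73 × 46 = 57.58 → 58
B = 147 + 0.73 × (208 − 147) = 147 + 0.73 × 61 = 191.53 → 192
So the blended color is (40, 58, 192), about #283ac0.

(40, 58, 192)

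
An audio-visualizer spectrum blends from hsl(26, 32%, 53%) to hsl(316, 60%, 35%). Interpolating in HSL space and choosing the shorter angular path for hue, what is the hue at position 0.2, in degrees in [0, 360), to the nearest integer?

Hue: 316 − 26 = 290°, but |290| > 180 so the shorter arc goes the other way: Δh = 290 − 360 = -70°.
H = 26 + 0.2 × (-70) = 12 → 12°

12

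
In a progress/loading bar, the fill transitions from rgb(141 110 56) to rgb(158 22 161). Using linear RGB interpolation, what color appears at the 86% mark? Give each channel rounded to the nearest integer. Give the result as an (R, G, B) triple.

(156, 34, 146)

86% corresponds to t = 0.86.
R = 141 + 0.86 × (158 − 141) = 141 + 0.86 × 17 = 155.62 → 156
G = 110 + 0.86 × (22 − 110) = 110 + 0.86 × -88 = 34.32 → 34
B = 56 + 0.86 × (161 − 56) = 56 + 0.86 × 105 = 146.3 → 146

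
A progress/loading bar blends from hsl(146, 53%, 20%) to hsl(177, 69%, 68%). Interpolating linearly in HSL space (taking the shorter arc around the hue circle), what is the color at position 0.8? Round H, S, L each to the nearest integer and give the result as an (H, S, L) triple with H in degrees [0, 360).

(171, 66, 58)

Hue arc: Δh = 177 − 146 = 31° (|Δh| ≤ 180, already the shorter path).
H = 146 + 0.8 × (31) = 170.8 → 171°
S = 53 + 0.8 × (69 − 53) = 65.8 → 66%
L = 20 + 0.8 × (68 − 20) = 58.4 → 58%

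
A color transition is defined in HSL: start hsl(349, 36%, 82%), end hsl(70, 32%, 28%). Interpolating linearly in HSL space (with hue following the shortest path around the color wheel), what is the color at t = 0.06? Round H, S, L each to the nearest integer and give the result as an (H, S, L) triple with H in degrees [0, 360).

(354, 36, 79)

Hue: 70 − 349 = -279°, but |-279| > 180 so the shorter arc goes the other way: Δh = -279 + 360 = 81°.
H = 349 + 0.06 × (81) = 353.86 → 354°
S = 36 + 0.06 × (32 − 36) = 35.76 → 36%
L = 82 + 0.06 × (28 − 82) = 78.76 → 79%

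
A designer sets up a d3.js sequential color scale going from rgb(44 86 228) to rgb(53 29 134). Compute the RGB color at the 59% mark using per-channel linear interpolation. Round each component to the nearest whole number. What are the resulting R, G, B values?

59% corresponds to t = 0.59.
R = 44 + 0.59 × (53 − 44) = 44 + 0.59 × 9 = 49.31 → 49
G = 86 + 0.59 × (29 − 86) = 86 + 0.59 × -57 = 52.37 → 52
B = 228 + 0.59 × (134 − 228) = 228 + 0.59 × -94 = 172.54 → 173
So the blended color is (49, 52, 173), about #3134ad.

(49, 52, 173)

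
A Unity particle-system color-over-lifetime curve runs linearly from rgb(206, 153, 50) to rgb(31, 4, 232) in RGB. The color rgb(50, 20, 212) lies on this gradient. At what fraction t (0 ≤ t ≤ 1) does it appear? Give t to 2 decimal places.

Invert the lerp on the B channel (largest span, 182): t = (212 − 50) / (232 − 50) = 162/182 = 0.89011.
Check on R: (50 − 206)/(31 − 206) = 0.8914 ✓

0.89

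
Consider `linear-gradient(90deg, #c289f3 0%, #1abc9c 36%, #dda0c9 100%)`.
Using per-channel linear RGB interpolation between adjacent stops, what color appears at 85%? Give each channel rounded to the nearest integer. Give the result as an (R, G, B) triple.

85% lies between the 36% and 100% stops, so the local fraction is t = (85 − 36)/(100 − 36) = 49/64 ≈ 0.7656.
#1abc9c → (26, 188, 156); #dda0c9 → (221, 160, 201).
R = 26 + 0.7656 × (221 − 26) = 175.292 → 175
G = 188 + 0.7656 × (160 − 188) = 166.563 → 167
B = 156 + 0.7656 × (201 − 156) = 190.452 → 190

(175, 167, 190)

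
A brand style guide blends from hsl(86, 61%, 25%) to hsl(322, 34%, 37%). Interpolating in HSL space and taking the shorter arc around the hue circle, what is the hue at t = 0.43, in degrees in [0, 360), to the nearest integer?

33

Hue: 322 − 86 = 236°, but |236| > 180 so the shorter arc goes the other way: Δh = 236 − 360 = -124°.
H = 86 + 0.43 × (-124) = 32.68 → 33°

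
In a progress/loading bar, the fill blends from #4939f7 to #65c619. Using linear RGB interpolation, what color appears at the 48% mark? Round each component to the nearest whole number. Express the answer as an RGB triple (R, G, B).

(86, 125, 140)

#4939f7 → (73, 57, 247); #65c619 → (101, 198, 25).
48% corresponds to t = 0.48.
R = 73 + 0.48 × (101 − 73) = 73 + 0.48 × 28 = 86.44 → 86
G = 57 + 0.48 × (198 − 57) = 57 + 0.48 × 141 = 124.68 → 125
B = 247 + 0.48 × (25 − 247) = 247 + 0.48 × -222 = 140.44 → 140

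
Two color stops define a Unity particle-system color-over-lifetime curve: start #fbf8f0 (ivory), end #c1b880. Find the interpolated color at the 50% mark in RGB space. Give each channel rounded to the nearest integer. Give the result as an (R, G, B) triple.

#fbf8f0 → (251, 248, 240); #c1b880 → (193, 184, 128).
50% corresponds to t = 0.5.
R = 251 + 0.5 × (193 − 251) = 251 + 0.5 × -58 = 222 → 222
G = 248 + 0.5 × (184 − 248) = 248 + 0.5 × -64 = 216 → 216
B = 240 + 0.5 × (128 − 240) = 240 + 0.5 × -112 = 184 → 184

(222, 216, 184)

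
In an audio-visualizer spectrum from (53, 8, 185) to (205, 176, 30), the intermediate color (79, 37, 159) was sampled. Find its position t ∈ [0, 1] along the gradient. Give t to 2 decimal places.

Invert the lerp on the G channel (largest span, 168): t = (37 − 8) / (176 − 8) = 29/168 = 0.17262.
Check on R: (79 − 53)/(205 − 53) = 0.1711 ✓

0.17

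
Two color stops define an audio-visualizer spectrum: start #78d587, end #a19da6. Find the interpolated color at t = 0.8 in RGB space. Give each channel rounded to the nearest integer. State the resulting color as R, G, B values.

#78d587 → (120, 213, 135); #a19da6 → (161, 157, 166).
R = 120 + 0.8 × (161 − 120) = 120 + 0.8 × 41 = 152.8 → 153
G = 213 + 0.8 × (157 − 213) = 213 + 0.8 × -56 = 168.2 → 168
B = 135 + 0.8 × (166 − 135) = 135 + 0.8 × 31 = 159.8 → 160
So the blended color is (153, 168, 160), about #99a8a0.

(153, 168, 160)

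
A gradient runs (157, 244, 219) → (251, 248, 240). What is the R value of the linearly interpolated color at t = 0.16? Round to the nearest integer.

R = 157 + 0.16 × (251 − 157) = 172.04 → 172

172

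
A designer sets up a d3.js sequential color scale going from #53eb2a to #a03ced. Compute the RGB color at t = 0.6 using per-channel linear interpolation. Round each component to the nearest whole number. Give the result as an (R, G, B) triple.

(129, 130, 159)

#53eb2a → (83, 235, 42); #a03ced → (160, 60, 237).
R = 83 + 0.6 × (160 − 83) = 83 + 0.6 × 77 = 129.2 → 129
G = 235 + 0.6 × (60 − 235) = 235 + 0.6 × -175 = 130 → 130
B = 42 + 0.6 × (237 − 42) = 42 + 0.6 × 195 = 159 → 159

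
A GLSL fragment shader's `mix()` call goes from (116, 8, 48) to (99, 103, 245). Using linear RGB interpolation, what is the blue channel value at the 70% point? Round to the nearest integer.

186

B = 48 + 0.7 × (245 − 48) = 185.9 → 186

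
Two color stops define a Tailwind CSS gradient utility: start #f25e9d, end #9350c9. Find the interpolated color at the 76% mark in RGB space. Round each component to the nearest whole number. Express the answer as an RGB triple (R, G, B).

#f25e9d → (242, 94, 157); #9350c9 → (147, 80, 201).
76% corresponds to t = 0.76.
R = 242 + 0.76 × (147 − 242) = 242 + 0.76 × -95 = 169.8 → 170
G = 94 + 0.76 × (80 − 94) = 94 + 0.76 × -14 = 83.36 → 83
B = 157 + 0.76 × (201 − 157) = 157 + 0.76 × 44 = 190.44 → 190

(170, 83, 190)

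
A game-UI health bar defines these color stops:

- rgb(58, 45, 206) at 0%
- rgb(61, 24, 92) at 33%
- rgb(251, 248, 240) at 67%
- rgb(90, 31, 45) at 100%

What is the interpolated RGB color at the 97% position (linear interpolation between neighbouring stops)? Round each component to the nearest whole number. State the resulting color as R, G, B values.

97% lies between the 67% and 100% stops, so the local fraction is t = (97 − 67)/(100 − 67) = 30/33 ≈ 0.9091.
R = 251 + 0.9091 × (90 − 251) = 104.635 → 105
G = 248 + 0.9091 × (31 − 248) = 50.725 → 51
B = 240 + 0.9091 × (45 − 240) = 62.725 → 63

(105, 51, 63)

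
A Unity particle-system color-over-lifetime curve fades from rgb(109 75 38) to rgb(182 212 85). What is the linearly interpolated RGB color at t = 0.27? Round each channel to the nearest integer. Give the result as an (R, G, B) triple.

R = 109 + 0.27 × (182 − 109) = 109 + 0.27 × 73 = 128.71 → 129
G = 75 + 0.27 × (212 − 75) = 75 + 0.27 × 137 = 111.99 → 112
B = 38 + 0.27 × (85 − 38) = 38 + 0.27 × 47 = 50.69 → 51

(129, 112, 51)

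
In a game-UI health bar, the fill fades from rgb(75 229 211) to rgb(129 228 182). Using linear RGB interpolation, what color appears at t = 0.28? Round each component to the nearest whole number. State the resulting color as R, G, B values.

R = 75 + 0.28 × (129 − 75) = 75 + 0.28 × 54 = 90.12 → 90
G = 229 + 0.28 × (228 − 229) = 229 + 0.28 × -1 = 228.72 → 229
B = 211 + 0.28 × (182 − 211) = 211 + 0.28 × -29 = 202.88 → 203

(90, 229, 203)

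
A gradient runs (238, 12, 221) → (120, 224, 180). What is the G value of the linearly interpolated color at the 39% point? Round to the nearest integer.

G = 12 + 0.39 × (224 − 12) = 94.68 → 95

95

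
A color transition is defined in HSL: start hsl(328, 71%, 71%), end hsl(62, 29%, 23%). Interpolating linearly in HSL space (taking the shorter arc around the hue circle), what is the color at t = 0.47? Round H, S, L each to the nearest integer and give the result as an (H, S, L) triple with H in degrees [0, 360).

(12, 51, 48)

Hue: 62 − 328 = -266°, but |-266| > 180 so the shorter arc goes the other way: Δh = -266 + 360 = 94°.
H = 328 + 0.47 × (94) = 372.18 → 372 → 372 mod 360 = 12°
S = 71 + 0.47 × (29 − 71) = 51.26 → 51%
L = 71 + 0.47 × (23 − 71) = 48.44 → 48%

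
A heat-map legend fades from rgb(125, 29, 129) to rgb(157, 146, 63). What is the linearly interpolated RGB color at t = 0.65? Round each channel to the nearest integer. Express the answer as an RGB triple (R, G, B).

R = 125 + 0.65 × (157 − 125) = 125 + 0.65 × 32 = 145.8 → 146
G = 29 + 0.65 × (146 − 29) = 29 + 0.65 × 117 = 105.05 → 105
B = 129 + 0.65 × (63 − 129) = 129 + 0.65 × -66 = 86.1 → 86
So the blended color is (146, 105, 86), about #926956.

(146, 105, 86)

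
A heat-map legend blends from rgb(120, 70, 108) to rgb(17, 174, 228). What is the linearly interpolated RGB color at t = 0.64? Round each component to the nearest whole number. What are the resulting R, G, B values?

(54, 137, 185)

R = 120 + 0.64 × (17 − 120) = 120 + 0.64 × -103 = 54.08 → 54
G = 70 + 0.64 × (174 − 70) = 70 + 0.64 × 104 = 136.56 → 137
B = 108 + 0.64 × (228 − 108) = 108 + 0.64 × 120 = 184.8 → 185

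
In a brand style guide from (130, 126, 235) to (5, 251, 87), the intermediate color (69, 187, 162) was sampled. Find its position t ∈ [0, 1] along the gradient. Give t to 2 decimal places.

Invert the lerp on the B channel (largest span, 148): t = (162 − 235) / (87 − 235) = -73/-148 = 0.49324.
Check on R: (69 − 130)/(5 − 130) = 0.488 ✓

0.49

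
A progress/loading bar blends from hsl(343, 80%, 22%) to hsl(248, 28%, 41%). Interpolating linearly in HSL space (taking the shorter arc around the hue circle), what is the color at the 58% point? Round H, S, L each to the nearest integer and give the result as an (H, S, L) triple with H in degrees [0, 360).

(288, 50, 33)

Hue arc: Δh = 248 − 343 = -95° (|Δh| ≤ 180, already the shorter path).
H = 343 + 0.58 × (-95) = 287.9 → 288°
S = 80 + 0.58 × (28 − 80) = 49.84 → 50%
L = 22 + 0.58 × (41 − 22) = 33.02 → 33%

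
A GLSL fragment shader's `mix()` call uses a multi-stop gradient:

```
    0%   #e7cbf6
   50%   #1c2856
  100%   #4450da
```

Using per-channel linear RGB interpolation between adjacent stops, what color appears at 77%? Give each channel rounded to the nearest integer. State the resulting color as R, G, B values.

77% lies between the 50% and 100% stops, so the local fraction is t = (77 − 50)/(100 − 50) = 27/50 ≈ 0.54.
#1c2856 → (28, 40, 86); #4450da → (68, 80, 218).
R = 28 + 0.54 × (68 − 28) = 49.6 → 50
G = 40 + 0.54 × (80 − 40) = 61.6 → 62
B = 86 + 0.54 × (218 − 86) = 157.28 → 157

(50, 62, 157)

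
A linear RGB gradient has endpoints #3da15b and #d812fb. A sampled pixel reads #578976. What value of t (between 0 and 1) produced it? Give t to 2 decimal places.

Invert the lerp on the B channel (largest span, 160): t = (118 − 91) / (251 − 91) = 27/160 = 0.16875.
Check on R: (87 − 61)/(216 − 61) = 0.1677 ✓

0.17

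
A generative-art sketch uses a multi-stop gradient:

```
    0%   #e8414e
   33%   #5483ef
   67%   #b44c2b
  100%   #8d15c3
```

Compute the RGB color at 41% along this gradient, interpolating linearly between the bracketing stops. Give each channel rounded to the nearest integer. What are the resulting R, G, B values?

41% lies between the 33% and 67% stops, so the local fraction is t = (41 − 33)/(67 − 33) = 8/34 ≈ 0.2353.
#5483ef → (84, 131, 239); #b44c2b → (180, 76, 43).
R = 84 + 0.2353 × (180 − 84) = 106.589 → 107
G = 131 + 0.2353 × (76 − 131) = 118.058 → 118
B = 239 + 0.2353 × (43 − 239) = 192.881 → 193

(107, 118, 193)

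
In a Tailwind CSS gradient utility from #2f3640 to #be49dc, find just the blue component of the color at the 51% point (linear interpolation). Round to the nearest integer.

144

B₁ = 64 (from #2f3640), B₂ = 220 (from #be49dc).
B = 64 + 0.51 × (220 − 64) = 143.56 → 144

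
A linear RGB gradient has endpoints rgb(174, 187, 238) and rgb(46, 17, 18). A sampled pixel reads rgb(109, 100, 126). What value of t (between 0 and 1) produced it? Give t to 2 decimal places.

Invert the lerp on the B channel (largest span, 220): t = (126 − 238) / (18 − 238) = -112/-220 = 0.50909.
Check on R: (109 − 174)/(46 − 174) = 0.5078 ✓

0.51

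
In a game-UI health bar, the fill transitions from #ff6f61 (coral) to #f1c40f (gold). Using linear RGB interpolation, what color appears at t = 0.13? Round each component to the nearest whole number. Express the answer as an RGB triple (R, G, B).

#ff6f61 → (255, 111, 97); #f1c40f → (241, 196, 15).
R = 255 + 0.13 × (241 − 255) = 255 + 0.13 × -14 = 253.18 → 253
G = 111 + 0.13 × (196 − 111) = 111 + 0.13 × 85 = 122.05 → 122
B = 97 + 0.13 × (15 − 97) = 97 + 0.13 × -82 = 86.34 → 86
So the blended color is (253, 122, 86), about #fd7a56.

(253, 122, 86)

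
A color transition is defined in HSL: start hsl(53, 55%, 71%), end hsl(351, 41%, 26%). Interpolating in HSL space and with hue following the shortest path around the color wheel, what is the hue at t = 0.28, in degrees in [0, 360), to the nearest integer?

36

Hue: 351 − 53 = 298°, but |298| > 180 so the shorter arc goes the other way: Δh = 298 − 360 = -62°.
H = 53 + 0.28 × (-62) = 35.64 → 36°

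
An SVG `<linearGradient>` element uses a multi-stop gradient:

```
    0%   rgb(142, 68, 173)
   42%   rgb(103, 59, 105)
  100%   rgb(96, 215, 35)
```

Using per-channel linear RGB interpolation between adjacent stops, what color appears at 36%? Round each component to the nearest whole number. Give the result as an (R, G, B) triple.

36% lies between the 0% and 42% stops, so the local fraction is t = (36 − 0)/(42 − 0) = 36/42 ≈ 0.8571.
R = 142 + 0.8571 × (103 − 142) = 108.573 → 109
G = 68 + 0.8571 × (59 − 68) = 60.286 → 60
B = 173 + 0.8571 × (105 − 173) = 114.717 → 115

(109, 60, 115)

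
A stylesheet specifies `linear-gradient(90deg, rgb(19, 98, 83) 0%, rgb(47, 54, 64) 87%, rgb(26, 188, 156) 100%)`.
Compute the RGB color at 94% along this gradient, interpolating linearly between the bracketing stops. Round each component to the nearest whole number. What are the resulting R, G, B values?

(36, 126, 114)

94% lies between the 87% and 100% stops, so the local fraction is t = (94 − 87)/(100 − 87) = 7/13 ≈ 0.5385.
R = 47 + 0.5385 × (26 − 47) = 35.692 → 36
G = 54 + 0.5385 × (188 − 54) = 126.159 → 126
B = 64 + 0.5385 × (156 − 64) = 113.542 → 114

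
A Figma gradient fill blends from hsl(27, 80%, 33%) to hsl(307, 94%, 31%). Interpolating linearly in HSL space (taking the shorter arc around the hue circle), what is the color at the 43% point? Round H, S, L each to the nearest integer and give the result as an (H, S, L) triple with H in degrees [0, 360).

(353, 86, 32)

Hue: 307 − 27 = 280°, but |280| > 180 so the shorter arc goes the other way: Δh = 280 − 360 = -80°.
H = 27 + 0.43 × (-80) = -7.4 → -7 → -7 mod 360 = 353°
S = 80 + 0.43 × (94 − 80) = 86.02 → 86%
L = 33 + 0.43 × (31 − 33) = 32.14 → 32%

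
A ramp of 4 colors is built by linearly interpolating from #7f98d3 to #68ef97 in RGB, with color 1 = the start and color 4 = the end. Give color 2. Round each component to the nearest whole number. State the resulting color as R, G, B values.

(119, 181, 191)

With 4 swatches and endpoints inclusive, swatch 2 sits at t = (2 − 1)/(4 − 1) = 1/3 ≈ 0.3333.
#7f98d3 → (127, 152, 211); #68ef97 → (104, 239, 151).
R = 127 + 0.3333 × (104 − 127) = 119.334 → 119
G = 152 + 0.3333 × (239 − 152) = 180.997 → 181
B = 211 + 0.3333 × (151 − 211) = 191.002 → 191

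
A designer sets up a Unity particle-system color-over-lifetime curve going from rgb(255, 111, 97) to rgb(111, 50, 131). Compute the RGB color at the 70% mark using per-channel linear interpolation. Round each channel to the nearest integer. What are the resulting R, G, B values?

(154, 68, 121)

70% corresponds to t = 0.7.
R = 255 + 0.7 × (111 − 255) = 255 + 0.7 × -144 = 154.2 → 154
G = 111 + 0.7 × (50 − 111) = 111 + 0.7 × -61 = 68.3 → 68
B = 97 + 0.7 × (131 − 97) = 97 + 0.7 × 34 = 120.8 → 121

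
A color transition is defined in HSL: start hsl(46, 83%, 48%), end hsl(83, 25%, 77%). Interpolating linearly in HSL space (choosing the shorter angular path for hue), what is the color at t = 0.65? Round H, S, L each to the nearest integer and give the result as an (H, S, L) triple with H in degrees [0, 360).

(70, 45, 67)

Hue arc: Δh = 83 − 46 = 37° (|Δh| ≤ 180, already the shorter path).
H = 46 + 0.65 × (37) = 70.05 → 70°
S = 83 + 0.65 × (25 − 83) = 45.3 → 45%
L = 48 + 0.65 × (77 − 48) = 66.85 → 67%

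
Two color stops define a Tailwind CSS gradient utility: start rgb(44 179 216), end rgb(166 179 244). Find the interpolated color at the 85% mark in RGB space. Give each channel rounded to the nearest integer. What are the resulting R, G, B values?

85% corresponds to t = 0.85.
R = 44 + 0.85 × (166 − 44) = 44 + 0.85 × 122 = 147.7 → 148
G = 179 + 0.85 × (179 − 179) = 179 + 0.85 × 0 = 179 → 179
B = 216 + 0.85 × (244 − 216) = 216 + 0.85 × 28 = 239.8 → 240

(148, 179, 240)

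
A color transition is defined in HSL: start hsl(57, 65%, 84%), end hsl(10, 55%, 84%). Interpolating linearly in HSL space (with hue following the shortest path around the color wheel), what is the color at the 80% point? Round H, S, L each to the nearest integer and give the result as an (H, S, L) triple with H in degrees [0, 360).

(19, 57, 84)

Hue arc: Δh = 10 − 57 = -47° (|Δh| ≤ 180, already the shorter path).
H = 57 + 0.8 × (-47) = 19.4 → 19°
S = 65 + 0.8 × (55 − 65) = 57 → 57%
L = 84 + 0.8 × (84 − 84) = 84 → 84%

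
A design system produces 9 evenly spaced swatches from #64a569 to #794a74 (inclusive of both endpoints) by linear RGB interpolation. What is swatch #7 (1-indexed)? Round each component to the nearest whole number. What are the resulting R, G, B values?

With 9 swatches and endpoints inclusive, swatch 7 sits at t = (7 − 1)/(9 − 1) = 6/8 ≈ 0.75.
#64a569 → (100, 165, 105); #794a74 → (121, 74, 116).
R = 100 + 0.75 × (121 − 100) = 115.75 → 116
G = 165 + 0.75 × (74 − 165) = 96.75 → 97
B = 105 + 0.75 × (116 − 105) = 113.25 → 113

(116, 97, 113)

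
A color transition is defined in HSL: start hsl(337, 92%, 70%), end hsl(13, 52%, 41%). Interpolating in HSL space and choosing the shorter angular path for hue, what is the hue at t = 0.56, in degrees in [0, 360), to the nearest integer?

Hue: 13 − 337 = -324°, but |-324| > 180 so the shorter arc goes the other way: Δh = -324 + 360 = 36°.
H = 337 + 0.56 × (36) = 357.16 → 357°

357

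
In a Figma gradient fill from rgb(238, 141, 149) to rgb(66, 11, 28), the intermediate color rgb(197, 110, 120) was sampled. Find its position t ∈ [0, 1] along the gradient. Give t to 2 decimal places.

0.24

Invert the lerp on the R channel (largest span, 172): t = (197 − 238) / (66 − 238) = -41/-172 = 0.23837.
Check on G: (110 − 141)/(11 − 141) = 0.2385 ✓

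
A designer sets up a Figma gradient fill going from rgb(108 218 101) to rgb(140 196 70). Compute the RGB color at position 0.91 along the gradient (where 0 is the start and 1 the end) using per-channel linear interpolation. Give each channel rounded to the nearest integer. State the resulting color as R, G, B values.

(137, 198, 73)

R = 108 + 0.91 × (140 − 108) = 108 + 0.91 × 32 = 137.12 → 137
G = 218 + 0.91 × (196 − 218) = 218 + 0.91 × -22 = 197.98 → 198
B = 101 + 0.91 × (70 − 101) = 101 + 0.91 × -31 = 72.79 → 73
So the blended color is (137, 198, 73), about #89c649.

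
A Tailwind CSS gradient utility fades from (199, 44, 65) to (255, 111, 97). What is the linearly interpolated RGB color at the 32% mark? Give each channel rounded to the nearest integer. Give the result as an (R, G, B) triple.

(217, 65, 75)

32% corresponds to t = 0.32.
R = 199 + 0.32 × (255 − 199) = 199 + 0.32 × 56 = 216.92 → 217
G = 44 + 0.32 × (111 − 44) = 44 + 0.32 × 67 = 65.44 → 65
B = 65 + 0.32 × (97 − 65) = 65 + 0.32 × 32 = 75.24 → 75
So the blended color is (217, 65, 75), about #d9414b.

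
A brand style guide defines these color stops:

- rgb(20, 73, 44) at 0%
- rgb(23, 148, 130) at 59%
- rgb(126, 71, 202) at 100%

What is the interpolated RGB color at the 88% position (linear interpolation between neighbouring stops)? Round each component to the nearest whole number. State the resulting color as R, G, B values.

(96, 94, 181)

88% lies between the 59% and 100% stops, so the local fraction is t = (88 − 59)/(100 − 59) = 29/41 ≈ 0.7073.
R = 23 + 0.7073 × (126 − 23) = 95.852 → 96
G = 148 + 0.7073 × (71 − 148) = 93.538 → 94
B = 130 + 0.7073 × (202 − 130) = 180.926 → 181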